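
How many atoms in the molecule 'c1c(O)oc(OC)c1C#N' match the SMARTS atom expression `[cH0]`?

3

The query [cH0] means: aromatic carbon with no attached hydrogen (substituted or ring-fusion).
Check the 10 heavy atoms by environment: 1× o (aromatic, H0) → no; 3× c (aromatic, H0) → match; 1× c (aromatic, H1) → no; 1× C (H0) → no; 1× N (H0) → no; 1× O (H0) → no; 1× C (H3) → no; 1× O (H1) → no.
That gives 3 matching atoms.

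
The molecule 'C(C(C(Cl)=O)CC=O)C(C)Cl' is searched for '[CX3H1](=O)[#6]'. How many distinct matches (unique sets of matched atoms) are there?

1

[CX3H1](=O)[#6] is the SMARTS for an aldehyde: an sp2 carbon with one H, double-bonded to O and single-bonded to carbon.
Exactly one fragment in the molecule meets all constraints, giving 1 match.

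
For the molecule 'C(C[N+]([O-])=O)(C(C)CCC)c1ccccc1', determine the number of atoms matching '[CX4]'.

7

The query [CX4] means: C with X4: aliphatic carbon with exactly 4 total connections (bonds + H).
Check the 16 heavy atoms by environment: 7× C (X4) → match; 1× N (charge +1, X3) → no; 1× O (charge -1, X1) → no; 1× O (X1) → no; 6× c (aromatic, X3) → no.
That gives 7 matching atoms.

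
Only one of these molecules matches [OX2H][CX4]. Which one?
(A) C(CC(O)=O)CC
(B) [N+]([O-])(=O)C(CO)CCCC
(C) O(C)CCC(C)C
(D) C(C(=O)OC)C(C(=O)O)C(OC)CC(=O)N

[OX2H][CX4] describes a hydroxyl oxygen bound to an sp3 (X4) carbon (an aliphatic alcohol).
(A) has a carboxylic acid group (-C(=O)OH) but the -OH is on a CX3 carbonyl carbon, not a CX4 carbon.
(B) contains a hydroxyl group (-OH), which satisfies every atom and bond constraint.
(C) has a methoxy ether (-OCH3) but the oxygen has H0 (ether), not H1.
(D) has a methoxy ether (-OCH3) but the oxygen has H0 (ether), not H1.
So the answer is (B).

B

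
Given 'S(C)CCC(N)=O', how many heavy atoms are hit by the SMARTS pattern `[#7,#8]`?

Check the 7 heavy atoms by environment: 4× C → no; 1× S → no; 1× O → match; 1× N → match.
Summing the matching environments: 1 + 1 = 2 matching atoms.

2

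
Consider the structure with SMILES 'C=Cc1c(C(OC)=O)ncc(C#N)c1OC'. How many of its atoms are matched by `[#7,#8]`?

5

The query [#7,#8] means: nitrogen or oxygen (comma = OR).
Check the 16 heavy atoms by environment: 1× n (aromatic) → match; 5× c (aromatic) → no; 6× C → no; 3× O → match; 1× N → match.
Summing the matching environments: 1 + 3 + 1 = 5 matching atoms.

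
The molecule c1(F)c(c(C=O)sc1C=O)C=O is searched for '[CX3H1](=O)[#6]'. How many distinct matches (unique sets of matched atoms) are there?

3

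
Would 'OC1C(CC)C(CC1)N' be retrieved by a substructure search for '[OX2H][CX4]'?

Yes

The pattern [OX2H][CX4] describes a hydroxyl oxygen bound to an sp3 (X4) carbon — an aliphatic alcohol.
The molecule carries a hydroxyl group (-OH), whose atoms satisfy every constraint of the query, so the pattern matches.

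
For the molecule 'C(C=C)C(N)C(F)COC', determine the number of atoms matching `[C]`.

7

The query [C] means: uppercase C matches aliphatic (non-aromatic) carbon only.
Check the 10 heavy atoms by environment: 7× C → match; 1× N → no; 1× O → no; 1× F → no.
That gives 7 matching atoms.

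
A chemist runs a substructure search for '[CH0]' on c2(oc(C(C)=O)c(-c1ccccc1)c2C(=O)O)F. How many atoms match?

2

The query [CH0] means: aliphatic carbon with no attached hydrogen.
Check the 18 heavy atoms by environment: 1× o (aromatic, H0) → no; 5× c (aromatic, H0) → no; 2× C (H0) → match; 2× O (H0) → no; 1× C (H3) → no; 1× O (H1) → no; 1× F (H0) → no; 5× c (aromatic, H1) → no.
That gives 2 matching atoms.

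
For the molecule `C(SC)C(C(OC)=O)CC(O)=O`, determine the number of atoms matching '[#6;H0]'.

2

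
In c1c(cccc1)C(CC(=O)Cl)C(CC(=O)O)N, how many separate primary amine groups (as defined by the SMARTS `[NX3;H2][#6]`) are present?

[NX3;H2][#6] is the SMARTS for a primary amine: a trivalent nitrogen with two H attached to carbon.
Exactly one fragment in the molecule meets all constraints, giving 1 match.

1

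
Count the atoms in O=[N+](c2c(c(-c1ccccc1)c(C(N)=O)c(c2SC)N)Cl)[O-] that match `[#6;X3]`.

13

Check the 22 heavy atoms by environment: 12× c (aromatic, X3) → match; 1× S (X2) → no; 1× C (X4) → no; 1× N (charge +1, X3) → no; 1× O (charge -1, X1) → no; 2× O (X1) → no; 2× N (X3) → no; 1× Cl (X1) → no; 1× C (X3) → match.
Summing the matching environments: 12 + 1 = 13 matching atoms.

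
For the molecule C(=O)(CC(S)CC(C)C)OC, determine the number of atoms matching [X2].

The query [X2] means: any atom with exactly two total connections (bonds + H).
Check the 11 heavy atoms by environment: 7× C (X4) → no; 1× S (X2) → match; 1× C (X3) → no; 1× O (X1) → no; 1× O (X2) → match.
Summing the matching environments: 1 + 1 = 2 matching atoms.

2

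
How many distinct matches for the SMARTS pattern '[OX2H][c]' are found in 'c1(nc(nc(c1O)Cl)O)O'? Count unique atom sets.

[OX2H][c] is the SMARTS for a phenol: a hydroxyl oxygen attached to an aromatic carbon.
The molecule carries 3 separate instances of a hydroxyl group (-OH) meeting every constraint; each maps to a distinct set of atoms, giving 3 matches.

3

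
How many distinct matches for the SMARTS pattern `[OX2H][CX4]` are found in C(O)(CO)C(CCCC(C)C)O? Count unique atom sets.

[OX2H][CX4] is the SMARTS for an aliphatic alcohol: a hydroxyl oxygen bound to an sp3 (X4) carbon.
The molecule carries 3 separate instances of a hydroxyl group (-OH) meeting every constraint; each maps to a distinct set of atoms, giving 3 matches.

3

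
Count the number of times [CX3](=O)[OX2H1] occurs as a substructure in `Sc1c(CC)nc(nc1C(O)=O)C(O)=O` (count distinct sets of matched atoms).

2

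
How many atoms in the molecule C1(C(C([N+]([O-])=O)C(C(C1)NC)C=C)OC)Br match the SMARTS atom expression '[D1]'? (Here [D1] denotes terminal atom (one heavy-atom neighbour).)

Check the 16 heavy atoms by environment: 2× C (D2) → no; 5× C (D3) → no; 1× N (charge +1, D3) → no; 1× O (charge -1, D1) → match; 1× O (D1) → match; 1× Br (D1) → match; 1× O (D2) → no; 3× C (D1) → match; 1× N (D2) → no.
Summing the matching environments: 1 + 1 + 1 + 3 = 6 matching atoms.

6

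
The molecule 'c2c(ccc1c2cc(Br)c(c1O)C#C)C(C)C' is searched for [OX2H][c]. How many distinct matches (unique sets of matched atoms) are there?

1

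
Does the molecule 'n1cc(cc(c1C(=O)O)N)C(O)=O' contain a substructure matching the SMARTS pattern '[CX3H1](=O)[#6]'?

The pattern [CX3H1](=O)[#6] describes an sp2 carbon with one H, double-bonded to O and single-bonded to carbon — an aldehyde.
The closest candidate here is a carboxylic acid group (-C(=O)OH), but the carbonyl carbon has H0 and is bonded to O, not H1. No other fragment satisfies the full query, so there is no match.

No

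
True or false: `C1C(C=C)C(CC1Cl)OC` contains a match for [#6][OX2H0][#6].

The pattern [#6][OX2H0][#6] describes an aliphatic oxygen bridging two carbons with no H on the oxygen — an ether.
The molecule carries a methoxy ether (-OCH3), whose atoms satisfy every constraint of the query, so the pattern matches.

True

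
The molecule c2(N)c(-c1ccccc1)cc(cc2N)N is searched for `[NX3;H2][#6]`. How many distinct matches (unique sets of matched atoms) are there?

3

[NX3;H2][#6] is the SMARTS for a primary amine: a trivalent nitrogen with two H attached to carbon.
The molecule carries 3 separate instances of a primary amino group (-NH2) meeting every constraint; each maps to a distinct set of atoms, giving 3 matches.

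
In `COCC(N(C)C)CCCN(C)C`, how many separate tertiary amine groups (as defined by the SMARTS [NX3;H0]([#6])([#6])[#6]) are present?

2

[NX3;H0]([#6])([#6])[#6] is the SMARTS for a tertiary amine: a trivalent nitrogen with no H, bonded to three carbons.
The molecule carries 2 separate instances of a dimethylamino group (-N(CH3)2) meeting every constraint; each maps to a distinct set of atoms, giving 2 matches.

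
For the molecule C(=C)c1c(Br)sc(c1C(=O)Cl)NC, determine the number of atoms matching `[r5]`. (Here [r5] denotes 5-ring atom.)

The query [r5] means: r5 matches atoms in a five-membered ring.
Check the 13 heavy atoms by environment: 1× s (aromatic, in 5-ring) → match; 4× c (aromatic, in 5-ring) → match; 4× C (acyclic) → no; 1× O (acyclic) → no; 1× Cl (acyclic) → no; 1× Br (acyclic) → no; 1× N (acyclic) → no.
Summing the matching environments: 1 + 4 = 5 matching atoms.

5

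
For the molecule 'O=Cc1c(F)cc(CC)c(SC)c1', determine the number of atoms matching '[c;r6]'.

6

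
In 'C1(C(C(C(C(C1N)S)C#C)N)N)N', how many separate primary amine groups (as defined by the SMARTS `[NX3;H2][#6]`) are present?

4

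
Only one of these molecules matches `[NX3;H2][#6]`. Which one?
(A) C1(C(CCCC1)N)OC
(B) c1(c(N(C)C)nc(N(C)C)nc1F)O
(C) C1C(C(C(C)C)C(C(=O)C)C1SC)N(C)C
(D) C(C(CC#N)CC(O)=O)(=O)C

A

[NX3;H2][#6] describes a trivalent nitrogen with two H attached to carbon (a primary amine).
(A) contains a primary amino group (-NH2), which satisfies every atom and bond constraint.
(B) has a dimethylamino group (-N(CH3)2) but the nitrogen has H0, not H2.
(C) has a dimethylamino group (-N(CH3)2) but the nitrogen has H0, not H2.
(D) has a nitrile (-C#N) but the nitrogen is NX1 (triple-bonded), not NX3 with two H.
So the answer is (A).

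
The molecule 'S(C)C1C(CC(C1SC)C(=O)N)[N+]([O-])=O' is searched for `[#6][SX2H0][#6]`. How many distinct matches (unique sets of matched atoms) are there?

[#6][SX2H0][#6] is the SMARTS for a thioether: an aliphatic sulfur bridging two carbons with no H on the sulfur.
The molecule carries 2 separate instances of a methylthio ether (-SCH3) meeting every constraint; each maps to a distinct set of atoms, giving 2 matches.

2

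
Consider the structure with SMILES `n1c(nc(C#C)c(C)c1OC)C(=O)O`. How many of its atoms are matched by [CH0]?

2

The query [CH0] means: aliphatic carbon with no attached hydrogen.
Check the 14 heavy atoms by environment: 2× n (aromatic, H0) → no; 4× c (aromatic, H0) → no; 2× C (H0) → match; 2× O (H0) → no; 1× O (H1) → no; 1× C (H1) → no; 2× C (H3) → no.
That gives 2 matching atoms.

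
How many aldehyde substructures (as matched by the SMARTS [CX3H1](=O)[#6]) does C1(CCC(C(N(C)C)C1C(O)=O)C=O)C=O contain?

2

[CX3H1](=O)[#6] is the SMARTS for an aldehyde: an sp2 carbon with one H, double-bonded to O and single-bonded to carbon.
The molecule carries 2 separate instances of an aldehyde (-CHO) meeting every constraint; each maps to a distinct set of atoms, giving 2 matches.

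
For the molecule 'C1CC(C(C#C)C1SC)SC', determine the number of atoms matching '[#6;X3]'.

The query [#6;X3] means: any carbon (aromatic or not) with three total connections.
Check the 11 heavy atoms by environment: 7× C (X4) → no; 2× S (X2) → no; 2× C (X2) → no.
No environment satisfies the query, so 0 matching atoms.

0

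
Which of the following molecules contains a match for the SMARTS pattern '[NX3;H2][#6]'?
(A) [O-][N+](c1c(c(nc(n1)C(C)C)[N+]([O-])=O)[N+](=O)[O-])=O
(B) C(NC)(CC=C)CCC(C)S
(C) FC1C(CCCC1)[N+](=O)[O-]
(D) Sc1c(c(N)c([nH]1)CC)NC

D

[NX3;H2][#6] describes a trivalent nitrogen with two H attached to carbon (a primary amine).
(A) has a nitro group (-[N+](=O)[O-]) but the nitrogen is [N+] with no H, not NX3H2.
(B) has an N-methylamino group (-NHCH3) but the nitrogen bears two carbons and only one H (H1), not H2.
(C) has a nitro group (-[N+](=O)[O-]) but the nitrogen is [N+] with no H, not NX3H2.
(D) contains a primary amino group (-NH2), which satisfies every atom and bond constraint.
So the answer is (D).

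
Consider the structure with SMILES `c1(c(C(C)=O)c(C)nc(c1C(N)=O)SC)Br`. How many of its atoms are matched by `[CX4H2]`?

0

The query [CX4H2] means: sp3 carbon (X4) with exactly two hydrogens.
Check the 16 heavy atoms by environment: 1× n (aromatic, H0, X2) → no; 5× c (aromatic, H0, X3) → no; 1× Br (H0, X1) → no; 1× S (H0, X2) → no; 3× C (H3, X4) → no; 2× C (H0, X3) → no; 2× O (H0, X1) → no; 1× N (H2, X3) → no.
No environment satisfies the query, so 0 matching atoms.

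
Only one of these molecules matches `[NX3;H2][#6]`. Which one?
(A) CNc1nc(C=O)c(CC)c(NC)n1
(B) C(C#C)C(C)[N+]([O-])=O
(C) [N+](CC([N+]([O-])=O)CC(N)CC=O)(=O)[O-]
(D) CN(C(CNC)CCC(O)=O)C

[NX3;H2][#6] describes a trivalent nitrogen with two H attached to carbon (a primary amine).
(A) has an N-methylamino group (-NHCH3) but the nitrogen bears two carbons and only one H (H1), not H2.
(B) has a nitro group (-[N+](=O)[O-]) but the nitrogen is [N+] with no H, not NX3H2.
(C) contains a primary amino group (-NH2), which satisfies every atom and bond constraint.
(D) has a dimethylamino group (-N(CH3)2) but the nitrogen has H0, not H2.
So the answer is (C).

C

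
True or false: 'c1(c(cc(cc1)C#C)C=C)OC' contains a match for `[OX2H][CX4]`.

False

The pattern [OX2H][CX4] describes a hydroxyl oxygen bound to an sp3 (X4) carbon — an aliphatic alcohol.
The closest candidate here is a methoxy ether (-OCH3), but the oxygen has H0 (ether), not H1. No other fragment satisfies the full query, so there is no match.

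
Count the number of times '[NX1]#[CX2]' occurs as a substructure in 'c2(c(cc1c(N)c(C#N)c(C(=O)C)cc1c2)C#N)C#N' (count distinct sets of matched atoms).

[NX1]#[CX2] is the SMARTS for a nitrile: a nitrogen triple-bonded to a two-connected carbon.
The molecule carries 3 separate instances of a nitrile (-C#N) meeting every constraint; each maps to a distinct set of atoms, giving 3 matches.

3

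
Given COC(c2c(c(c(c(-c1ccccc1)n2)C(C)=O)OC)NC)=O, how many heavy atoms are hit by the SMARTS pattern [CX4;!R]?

4

The query [CX4;!R] means: aliphatic carbon with four total connections, not in a ring.
Check the 23 heavy atoms by environment: 1× n (aromatic, X2, in 6-ring) → no; 11× c (aromatic, X3, in 6-ring) → no; 2× O (X2, acyclic) → no; 4× C (X4, acyclic) → match; 2× C (X3, acyclic) → no; 2× O (X1, acyclic) → no; 1× N (X3, acyclic) → no.
That gives 4 matching atoms.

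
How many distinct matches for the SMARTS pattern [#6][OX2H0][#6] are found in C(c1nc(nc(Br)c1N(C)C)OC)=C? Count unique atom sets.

1

[#6][OX2H0][#6] is the SMARTS for an ether: an aliphatic oxygen bridging two carbons with no H on the oxygen.
Exactly one fragment in the molecule meets all constraints, giving 1 match.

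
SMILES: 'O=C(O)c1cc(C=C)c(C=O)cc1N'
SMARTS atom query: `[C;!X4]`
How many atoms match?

4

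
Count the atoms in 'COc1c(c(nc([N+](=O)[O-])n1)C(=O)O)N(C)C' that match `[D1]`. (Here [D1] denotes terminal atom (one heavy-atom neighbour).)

7

The query [D1] means: atom with exactly one heavy-atom neighbour (degree 1).
Check the 17 heavy atoms by environment: 2× n (aromatic, D2) → no; 4× c (aromatic, D3) → no; 1× N (D3) → no; 3× C (D1) → match; 1× N (charge +1, D3) → no; 1× O (charge -1, D1) → match; 3× O (D1) → match; 1× C (D3) → no; 1× O (D2) → no.
Summing the matching environments: 3 + 1 + 3 = 7 matching atoms.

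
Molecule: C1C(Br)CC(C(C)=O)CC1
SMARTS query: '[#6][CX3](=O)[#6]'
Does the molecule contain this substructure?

Yes

The pattern [#6][CX3](=O)[#6] describes a carbonyl carbon (no H) flanked by two carbons — a ketone.
The molecule carries an acetyl/ketone group (-C(=O)CH3), whose atoms satisfy every constraint of the query, so the pattern matches.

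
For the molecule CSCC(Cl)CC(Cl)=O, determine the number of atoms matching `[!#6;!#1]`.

4

The query [!#6;!#1] means: not carbon and not hydrogen — any heteroatom.
Check the 9 heavy atoms by environment: 5× C → no; 2× Cl → match; 1× O → match; 1× S → match.
Summing the matching environments: 2 + 1 + 1 = 4 matching atoms.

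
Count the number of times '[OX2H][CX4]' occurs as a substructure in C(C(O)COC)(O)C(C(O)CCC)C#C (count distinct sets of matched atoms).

3

[OX2H][CX4] is the SMARTS for an aliphatic alcohol: a hydroxyl oxygen bound to an sp3 (X4) carbon.
The molecule carries 3 separate instances of a hydroxyl group (-OH) meeting every constraint; each maps to a distinct set of atoms, giving 3 matches.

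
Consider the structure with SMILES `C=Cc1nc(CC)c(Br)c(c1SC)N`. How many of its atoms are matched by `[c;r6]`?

5

The query [c;r6] means: aromatic carbon that belongs to a six-membered ring.
Check the 14 heavy atoms by environment: 1× n (aromatic, in 6-ring) → no; 5× c (aromatic, in 6-ring) → match; 5× C (acyclic) → no; 1× N (acyclic) → no; 1× S (acyclic) → no; 1× Br (acyclic) → no.
That gives 5 matching atoms.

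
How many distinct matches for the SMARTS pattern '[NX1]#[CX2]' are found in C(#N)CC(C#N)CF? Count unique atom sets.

2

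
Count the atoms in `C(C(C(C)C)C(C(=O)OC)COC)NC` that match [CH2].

2

The query [CH2] means: aliphatic carbon with exactly two hydrogens.
Check the 15 heavy atoms by environment: 2× C (H2) → match; 3× C (H1) → no; 3× O (H0) → no; 5× C (H3) → no; 1× N (H1) → no; 1× C (H0) → no.
That gives 2 matching atoms.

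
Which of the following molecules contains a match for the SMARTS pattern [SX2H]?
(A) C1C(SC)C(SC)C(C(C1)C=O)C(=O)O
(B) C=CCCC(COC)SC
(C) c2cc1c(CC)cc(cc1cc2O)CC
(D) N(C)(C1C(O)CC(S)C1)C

D

[SX2H] describes an aliphatic sulfur with two connections, one being H (a thiol).
(A) has a methylthio ether (-SCH3) but the sulfur has H0 (bonded to two carbons), not H1.
(B) has a methylthio ether (-SCH3) but the sulfur has H0 (bonded to two carbons), not H1.
(C) has a hydroxyl group (-OH) but it is an -OH, not an -SH.
(D) contains a thiol (-SH), which satisfies every atom and bond constraint.
So the answer is (D).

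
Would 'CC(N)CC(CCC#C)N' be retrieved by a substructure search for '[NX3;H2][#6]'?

The pattern [NX3;H2][#6] describes a trivalent nitrogen with two H attached to carbon — a primary amine.
The molecule carries a primary amino group (-NH2), whose atoms satisfy every constraint of the query, so the pattern matches.

Yes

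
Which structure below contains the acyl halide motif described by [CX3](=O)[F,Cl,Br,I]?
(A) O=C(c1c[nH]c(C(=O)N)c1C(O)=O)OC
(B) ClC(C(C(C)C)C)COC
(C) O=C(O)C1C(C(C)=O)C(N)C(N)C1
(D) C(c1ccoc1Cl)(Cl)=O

D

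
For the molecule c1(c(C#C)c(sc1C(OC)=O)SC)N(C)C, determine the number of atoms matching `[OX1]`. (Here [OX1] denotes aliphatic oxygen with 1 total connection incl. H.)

The query [OX1] means: aliphatic oxygen with one total connection — typically a carbonyl =O or an oxide.
Check the 16 heavy atoms by environment: 1× s (aromatic, X2) → no; 4× c (aromatic, X3) → no; 1× N (X3) → no; 4× C (X4) → no; 1× C (X3) → no; 1× O (X1) → match; 1× O (X2) → no; 1× S (X2) → no; 2× C (X2) → no.
That gives 1 matching atom.

1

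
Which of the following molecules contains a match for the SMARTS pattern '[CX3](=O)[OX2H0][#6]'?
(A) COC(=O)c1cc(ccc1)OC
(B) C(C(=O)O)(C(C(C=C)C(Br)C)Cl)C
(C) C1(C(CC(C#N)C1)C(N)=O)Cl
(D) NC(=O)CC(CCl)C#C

[CX3](=O)[OX2H0][#6] describes a carbonyl carbon bonded to an oxygen that is itself bonded to carbon (no H on that O) (an ester).
(A) contains a methyl-ester group (-C(=O)OCH3), which satisfies every atom and bond constraint.
(B) has a carboxylic acid group (-C(=O)OH) but the singly-bonded O carries H (OX2H1, not H0).
(C) has a primary amide (-C(=O)NH2) but the carbonyl is bonded to N, not to an O-C linkage.
(D) has a primary amide (-C(=O)NH2) but the carbonyl is bonded to N, not to an O-C linkage.
So the answer is (A).

A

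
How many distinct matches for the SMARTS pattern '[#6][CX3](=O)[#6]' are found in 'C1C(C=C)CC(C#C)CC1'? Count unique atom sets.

[#6][CX3](=O)[#6] is the SMARTS for a ketone: a carbonyl carbon (no H) flanked by two carbons.
No fragment in the molecule satisfies every constraint, giving 0 matches.

0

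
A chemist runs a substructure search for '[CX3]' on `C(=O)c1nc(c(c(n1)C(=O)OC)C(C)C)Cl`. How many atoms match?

2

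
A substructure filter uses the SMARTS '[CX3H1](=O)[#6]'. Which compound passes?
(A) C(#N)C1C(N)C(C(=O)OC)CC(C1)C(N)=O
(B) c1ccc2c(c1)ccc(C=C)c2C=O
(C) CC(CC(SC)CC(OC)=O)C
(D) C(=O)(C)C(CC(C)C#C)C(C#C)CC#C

B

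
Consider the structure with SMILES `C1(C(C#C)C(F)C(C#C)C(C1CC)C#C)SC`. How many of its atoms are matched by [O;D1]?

0

Check the 17 heavy atoms by environment: 6× C (D3) → no; 1× S (D2) → no; 5× C (D1) → no; 1× F (D1) → no; 4× C (D2) → no.
No environment satisfies the query, so 0 matching atoms.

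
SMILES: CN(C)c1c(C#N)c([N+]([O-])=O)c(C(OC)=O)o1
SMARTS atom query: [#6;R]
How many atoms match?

Check the 17 heavy atoms by environment: 1× o (aromatic, in 5-ring) → no; 4× c (aromatic, in 5-ring) → match; 5× C (acyclic) → no; 3× O (acyclic) → no; 2× N (acyclic) → no; 1× N (charge +1, acyclic) → no; 1× O (charge -1, acyclic) → no.
That gives 4 matching atoms.

4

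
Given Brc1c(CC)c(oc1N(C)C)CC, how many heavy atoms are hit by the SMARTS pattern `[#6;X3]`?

Check the 13 heavy atoms by environment: 1× o (aromatic, X2) → no; 4× c (aromatic, X3) → match; 1× N (X3) → no; 6× C (X4) → no; 1× Br (X1) → no.
That gives 4 matching atoms.

4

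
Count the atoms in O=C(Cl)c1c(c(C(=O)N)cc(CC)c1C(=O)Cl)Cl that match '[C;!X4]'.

The query [C;!X4] means: aliphatic carbon that does not have four total connections.
Check the 18 heavy atoms by environment: 6× c (aromatic, X3) → no; 3× C (X3) → match; 3× O (X1) → no; 3× Cl (X1) → no; 1× N (X3) → no; 2× C (X4) → no.
That gives 3 matching atoms.

3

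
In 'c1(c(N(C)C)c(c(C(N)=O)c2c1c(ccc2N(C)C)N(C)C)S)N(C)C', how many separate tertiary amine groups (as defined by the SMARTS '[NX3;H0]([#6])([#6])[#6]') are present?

[NX3;H0]([#6])([#6])[#6] is the SMARTS for a tertiary amine: a trivalent nitrogen with no H, bonded to three carbons.
The molecule carries 4 separate instances of a dimethylamino group (-N(CH3)2) meeting every constraint; each maps to a distinct set of atoms, giving 4 matches.

4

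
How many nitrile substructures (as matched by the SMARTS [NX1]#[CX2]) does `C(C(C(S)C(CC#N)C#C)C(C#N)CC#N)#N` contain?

4

[NX1]#[CX2] is the SMARTS for a nitrile: a nitrogen triple-bonded to a two-connected carbon.
The molecule carries 4 separate instances of a nitrile (-C#N) meeting every constraint; each maps to a distinct set of atoms, giving 4 matches.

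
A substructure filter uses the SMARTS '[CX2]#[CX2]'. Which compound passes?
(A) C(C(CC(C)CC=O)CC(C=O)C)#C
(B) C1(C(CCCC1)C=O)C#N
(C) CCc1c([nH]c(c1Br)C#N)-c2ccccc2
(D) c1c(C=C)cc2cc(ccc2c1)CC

[CX2]#[CX2] describes a carbon-carbon triple bond (an alkyne).
(A) contains an ethynyl group (-C#CH), which satisfies every atom and bond constraint.
(B) has a nitrile (-C#N) but the triple bond is C#N, not C#C.
(C) has a nitrile (-C#N) but the triple bond is C#N, not C#C.
(D) has a vinyl group (-CH=CH2) but the C=C is a double bond; both carbons are CX3, not CX2.
So the answer is (A).

A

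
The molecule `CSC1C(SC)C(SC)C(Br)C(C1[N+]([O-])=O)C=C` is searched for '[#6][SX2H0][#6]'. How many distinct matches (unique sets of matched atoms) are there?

[#6][SX2H0][#6] is the SMARTS for a thioether: an aliphatic sulfur bridging two carbons with no H on the sulfur.
The molecule carries 3 separate instances of a methylthio ether (-SCH3) meeting every constraint; each maps to a distinct set of atoms, giving 3 matches.

3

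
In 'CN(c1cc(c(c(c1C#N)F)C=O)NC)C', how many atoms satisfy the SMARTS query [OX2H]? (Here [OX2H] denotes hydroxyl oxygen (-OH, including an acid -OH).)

0

The query [OX2H] means: aliphatic oxygen with two connections, one of which is H — an -OH oxygen.
Check the 16 heavy atoms by environment: 5× c (aromatic, H0, X3) → no; 1× c (aromatic, H1, X3) → no; 1× C (H1, X3) → no; 1× O (H0, X1) → no; 1× F (H0, X1) → no; 1× C (H0, X2) → no; 1× N (H0, X1) → no; 1× N (H0, X3) → no; 3× C (H3, X4) → no; 1× N (H1, X3) → no.
No environment satisfies the query, so 0 matching atoms.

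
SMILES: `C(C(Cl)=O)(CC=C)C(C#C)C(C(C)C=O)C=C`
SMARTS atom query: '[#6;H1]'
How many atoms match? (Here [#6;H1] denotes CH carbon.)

The query [#6;H1] means: any carbon bearing exactly one hydrogen.
Check the 17 heavy atoms by environment: 3× C (H2) → no; 8× C (H1) → match; 1× C (H3) → no; 2× C (H0) → no; 2× O (H0) → no; 1× Cl (H0) → no.
That gives 8 matching atoms.

8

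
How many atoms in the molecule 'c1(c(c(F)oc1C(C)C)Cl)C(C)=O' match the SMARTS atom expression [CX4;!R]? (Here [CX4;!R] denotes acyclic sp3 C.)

The query [CX4;!R] means: aliphatic carbon with four total connections, not in a ring.
Check the 13 heavy atoms by environment: 1× o (aromatic, X2, in 5-ring) → no; 4× c (aromatic, X3, in 5-ring) → no; 1× C (X3, acyclic) → no; 1× O (X1, acyclic) → no; 4× C (X4, acyclic) → match; 1× F (X1, acyclic) → no; 1× Cl (X1, acyclic) → no.
That gives 4 matching atoms.

4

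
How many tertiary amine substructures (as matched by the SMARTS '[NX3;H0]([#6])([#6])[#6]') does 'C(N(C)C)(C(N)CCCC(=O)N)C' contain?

[NX3;H0]([#6])([#6])[#6] is the SMARTS for a tertiary amine: a trivalent nitrogen with no H, bonded to three carbons.
Exactly one fragment in the molecule meets all constraints, giving 1 match.

1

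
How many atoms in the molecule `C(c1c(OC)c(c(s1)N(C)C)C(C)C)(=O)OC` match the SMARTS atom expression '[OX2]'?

2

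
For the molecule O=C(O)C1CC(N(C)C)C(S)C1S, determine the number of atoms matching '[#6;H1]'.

4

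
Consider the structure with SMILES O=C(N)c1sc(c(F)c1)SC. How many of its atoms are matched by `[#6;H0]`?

4

The query [#6;H0] means: any carbon with no attached hydrogen.
Check the 11 heavy atoms by environment: 1× s (aromatic, H0) → no; 3× c (aromatic, H0) → match; 1× c (aromatic, H1) → no; 1× C (H0) → match; 1× O (H0) → no; 1× N (H2) → no; 1× S (H0) → no; 1× C (H3) → no; 1× F (H0) → no.
Summing the matching environments: 3 + 1 = 4 matching atoms.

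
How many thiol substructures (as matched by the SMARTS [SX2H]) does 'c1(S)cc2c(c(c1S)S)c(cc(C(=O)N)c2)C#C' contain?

3

[SX2H] is the SMARTS for a thiol: an aliphatic sulfur with two connections, one being H.
The molecule carries 3 separate instances of a thiol (-SH) meeting every constraint; each maps to a distinct set of atoms, giving 3 matches.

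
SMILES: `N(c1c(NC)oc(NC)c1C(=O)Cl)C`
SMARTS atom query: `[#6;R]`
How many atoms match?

4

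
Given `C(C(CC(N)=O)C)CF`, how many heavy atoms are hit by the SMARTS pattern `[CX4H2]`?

3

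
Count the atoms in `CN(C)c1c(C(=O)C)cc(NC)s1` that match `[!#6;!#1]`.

4

Check the 13 heavy atoms by environment: 1× s (aromatic) → match; 4× c (aromatic) → no; 2× N → match; 5× C → no; 1× O → match.
Summing the matching environments: 1 + 2 + 1 = 4 matching atoms.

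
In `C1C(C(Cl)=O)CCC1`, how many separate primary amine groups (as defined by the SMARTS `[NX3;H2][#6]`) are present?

0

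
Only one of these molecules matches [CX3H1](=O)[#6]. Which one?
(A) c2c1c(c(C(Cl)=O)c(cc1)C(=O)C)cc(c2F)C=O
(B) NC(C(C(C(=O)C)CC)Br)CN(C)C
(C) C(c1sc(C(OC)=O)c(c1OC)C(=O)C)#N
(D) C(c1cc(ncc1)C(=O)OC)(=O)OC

A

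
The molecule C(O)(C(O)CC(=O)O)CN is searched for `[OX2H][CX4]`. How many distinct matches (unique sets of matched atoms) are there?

2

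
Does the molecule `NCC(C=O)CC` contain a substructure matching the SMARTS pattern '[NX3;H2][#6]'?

The pattern [NX3;H2][#6] describes a trivalent nitrogen with two H attached to carbon — a primary amine.
The molecule carries a primary amino group (-NH2), whose atoms satisfy every constraint of the query, so the pattern matches.

Yes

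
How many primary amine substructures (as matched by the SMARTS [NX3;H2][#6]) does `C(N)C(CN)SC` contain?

2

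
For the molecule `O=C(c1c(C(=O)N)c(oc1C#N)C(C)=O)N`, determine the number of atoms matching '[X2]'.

2

Check the 16 heavy atoms by environment: 1× o (aromatic, X2) → match; 4× c (aromatic, X3) → no; 3× C (X3) → no; 3× O (X1) → no; 2× N (X3) → no; 1× C (X2) → match; 1× N (X1) → no; 1× C (X4) → no.
Summing the matching environments: 1 + 1 = 2 matching atoms.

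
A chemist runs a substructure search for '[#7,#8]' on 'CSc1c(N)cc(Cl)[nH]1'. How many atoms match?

2

Check the 9 heavy atoms by environment: 1× n (aromatic) → match; 4× c (aromatic) → no; 1× Cl → no; 1× S → no; 1× C → no; 1× N → match.
Summing the matching environments: 1 + 1 = 2 matching atoms.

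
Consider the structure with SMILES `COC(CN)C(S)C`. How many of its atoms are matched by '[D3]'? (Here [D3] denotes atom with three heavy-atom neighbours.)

The query [D3] means: atom with exactly three heavy-atom neighbours.
Check the 8 heavy atoms by environment: 1× C (D2) → no; 2× C (D3) → match; 2× C (D1) → no; 1× S (D1) → no; 1× O (D2) → no; 1× N (D1) → no.
That gives 2 matching atoms.

2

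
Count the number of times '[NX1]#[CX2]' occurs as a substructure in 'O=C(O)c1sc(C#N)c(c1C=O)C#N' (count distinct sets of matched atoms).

2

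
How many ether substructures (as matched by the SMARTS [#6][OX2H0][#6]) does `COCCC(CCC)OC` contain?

[#6][OX2H0][#6] is the SMARTS for an ether: an aliphatic oxygen bridging two carbons with no H on the oxygen.
The molecule carries 2 separate instances of a methoxy ether (-OCH3) meeting every constraint; each maps to a distinct set of atoms, giving 2 matches.

2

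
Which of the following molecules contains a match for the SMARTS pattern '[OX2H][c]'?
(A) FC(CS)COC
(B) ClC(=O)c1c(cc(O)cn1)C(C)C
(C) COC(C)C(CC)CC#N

[OX2H][c] describes a hydroxyl oxygen attached to an aromatic carbon (a phenol).
(A) has a methoxy ether (-OCH3) but the oxygen has H0, not H1.
(B) contains a hydroxyl group (-OH), which satisfies every atom and bond constraint.
(C) has a methoxy ether (-OCH3) but the oxygen has H0, not H1.
So the answer is (B).

B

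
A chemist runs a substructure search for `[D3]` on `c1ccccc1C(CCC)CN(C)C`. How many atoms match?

3

Check the 14 heavy atoms by environment: 3× C (D2) → no; 1× C (D3) → match; 3× C (D1) → no; 1× c (aromatic, D3) → match; 5× c (aromatic, D2) → no; 1× N (D3) → match.
Summing the matching environments: 1 + 1 + 1 = 3 matching atoms.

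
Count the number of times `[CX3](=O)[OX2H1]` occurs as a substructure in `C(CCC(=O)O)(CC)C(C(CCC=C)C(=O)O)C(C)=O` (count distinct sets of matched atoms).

2

[CX3](=O)[OX2H1] is the SMARTS for a carboxylic acid: an sp2 carbon double-bonded to O and single-bonded to an -OH oxygen.
The molecule carries 2 separate instances of a carboxylic acid group (-C(=O)OH) meeting every constraint; each maps to a distinct set of atoms, giving 2 matches.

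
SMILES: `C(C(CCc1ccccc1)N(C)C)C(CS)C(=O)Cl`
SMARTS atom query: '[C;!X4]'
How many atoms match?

Check the 19 heavy atoms by environment: 8× C (X4) → no; 6× c (aromatic, X3) → no; 1× N (X3) → no; 1× C (X3) → match; 1× O (X1) → no; 1× Cl (X1) → no; 1× S (X2) → no.
That gives 1 matching atom.

1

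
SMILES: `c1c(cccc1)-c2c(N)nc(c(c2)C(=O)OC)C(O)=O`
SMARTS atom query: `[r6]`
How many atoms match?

The query [r6] means: r6 matches atoms in a six-membered ring.
Check the 20 heavy atoms by environment: 1× n (aromatic, in 6-ring) → match; 11× c (aromatic, in 6-ring) → match; 1× N (acyclic) → no; 3× C (acyclic) → no; 4× O (acyclic) → no.
Summing the matching environments: 1 + 11 = 12 matching atoms.

12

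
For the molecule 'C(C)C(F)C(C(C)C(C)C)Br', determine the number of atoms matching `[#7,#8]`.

0

The query [#7,#8] means: nitrogen or oxygen (comma = OR).
Check the 11 heavy atoms by environment: 9× C → no; 1× Br → no; 1× F → no.
No environment satisfies the query, so 0 matching atoms.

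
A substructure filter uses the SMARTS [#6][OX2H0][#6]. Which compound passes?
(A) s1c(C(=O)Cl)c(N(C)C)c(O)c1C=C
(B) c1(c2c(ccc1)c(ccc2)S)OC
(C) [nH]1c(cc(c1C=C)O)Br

B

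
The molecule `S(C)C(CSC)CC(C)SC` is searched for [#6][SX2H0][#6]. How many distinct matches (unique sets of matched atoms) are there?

[#6][SX2H0][#6] is the SMARTS for a thioether: an aliphatic sulfur bridging two carbons with no H on the sulfur.
The molecule carries 3 separate instances of a methylthio ether (-SCH3) meeting every constraint; each maps to a distinct set of atoms, giving 3 matches.

3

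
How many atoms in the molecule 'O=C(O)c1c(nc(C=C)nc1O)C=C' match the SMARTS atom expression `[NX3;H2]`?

Check the 14 heavy atoms by environment: 2× n (aromatic, H0, X2) → no; 4× c (aromatic, H0, X3) → no; 2× C (H1, X3) → no; 2× C (H2, X3) → no; 2× O (H1, X2) → no; 1× C (H0, X3) → no; 1× O (H0, X1) → no.
No environment satisfies the query, so 0 matching atoms.

0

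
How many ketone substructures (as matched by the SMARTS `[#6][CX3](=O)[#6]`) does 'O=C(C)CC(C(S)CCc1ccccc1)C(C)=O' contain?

2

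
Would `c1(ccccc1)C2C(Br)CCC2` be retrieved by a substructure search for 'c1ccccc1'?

Yes

The pattern c1ccccc1 describes six aromatic carbons in a ring — a benzene ring.
The molecule carries a phenyl ring, whose atoms satisfy every constraint of the query, so the pattern matches.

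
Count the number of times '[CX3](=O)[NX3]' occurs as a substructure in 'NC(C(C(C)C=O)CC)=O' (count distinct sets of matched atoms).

[CX3](=O)[NX3] is the SMARTS for an amide: a carbonyl carbon bonded to a trivalent nitrogen.
Exactly one fragment in the molecule meets all constraints, giving 1 match.

1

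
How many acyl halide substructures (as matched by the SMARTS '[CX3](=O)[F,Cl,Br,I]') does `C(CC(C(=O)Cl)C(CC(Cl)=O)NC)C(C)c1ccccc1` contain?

2

[CX3](=O)[F,Cl,Br,I] is the SMARTS for an acyl halide: a carbonyl carbon bonded to a halogen.
The molecule carries 2 separate instances of an acyl chloride (-C(=O)Cl) meeting every constraint; each maps to a distinct set of atoms, giving 2 matches.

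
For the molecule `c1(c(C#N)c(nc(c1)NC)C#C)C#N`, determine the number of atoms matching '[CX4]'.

1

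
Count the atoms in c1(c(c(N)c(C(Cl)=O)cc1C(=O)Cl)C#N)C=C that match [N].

The query [N] means: uppercase N matches aliphatic (non-aromatic) nitrogen only.
Check the 17 heavy atoms by environment: 6× c (aromatic) → no; 5× C → no; 2× O → no; 2× Cl → no; 2× N → match.
That gives 2 matching atoms.

2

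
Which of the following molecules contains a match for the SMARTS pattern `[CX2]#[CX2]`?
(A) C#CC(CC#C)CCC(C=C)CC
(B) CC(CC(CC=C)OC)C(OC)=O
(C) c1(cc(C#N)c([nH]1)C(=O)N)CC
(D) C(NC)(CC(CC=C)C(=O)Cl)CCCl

[CX2]#[CX2] describes a carbon-carbon triple bond (an alkyne).
(A) contains an ethynyl group (-C#CH), which satisfies every atom and bond constraint.
(B) has a vinyl group (-CH=CH2) but the C=C is a double bond; both carbons are CX3, not CX2.
(C) has a nitrile (-C#N) but the triple bond is C#N, not C#C.
(D) has a vinyl group (-CH=CH2) but the C=C is a double bond; both carbons are CX3, not CX2.
So the answer is (A).

A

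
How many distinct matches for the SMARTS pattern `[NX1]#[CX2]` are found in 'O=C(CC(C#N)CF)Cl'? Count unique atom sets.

1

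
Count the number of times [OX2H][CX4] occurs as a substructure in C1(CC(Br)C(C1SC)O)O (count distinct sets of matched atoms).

2

[OX2H][CX4] is the SMARTS for an aliphatic alcohol: a hydroxyl oxygen bound to an sp3 (X4) carbon.
The molecule carries 2 separate instances of a hydroxyl group (-OH) meeting every constraint; each maps to a distinct set of atoms, giving 2 matches.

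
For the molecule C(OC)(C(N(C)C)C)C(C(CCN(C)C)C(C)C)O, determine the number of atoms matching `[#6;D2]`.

Check the 19 heavy atoms by environment: 8× C (D1) → no; 5× C (D3) → no; 2× C (D2) → match; 1× O (D2) → no; 1× O (D1) → no; 2× N (D3) → no.
That gives 2 matching atoms.

2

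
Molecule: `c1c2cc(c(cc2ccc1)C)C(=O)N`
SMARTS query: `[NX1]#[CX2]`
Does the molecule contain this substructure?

The pattern [NX1]#[CX2] describes a nitrogen triple-bonded to a two-connected carbon — a nitrile.
The closest candidate here is a primary amide (-C(=O)NH2), but the nitrogen is NX3, not NX1. No other fragment satisfies the full query, so there is no match.

No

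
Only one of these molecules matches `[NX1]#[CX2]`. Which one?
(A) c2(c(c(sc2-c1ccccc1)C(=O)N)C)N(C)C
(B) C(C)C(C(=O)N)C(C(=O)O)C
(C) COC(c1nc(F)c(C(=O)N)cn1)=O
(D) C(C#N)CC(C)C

[NX1]#[CX2] describes a nitrogen triple-bonded to a two-connected carbon (a nitrile).
(A) has a primary amide (-C(=O)NH2) but the nitrogen is NX3, not NX1.
(B) has a primary amide (-C(=O)NH2) but the nitrogen is NX3, not NX1.
(C) has a primary amide (-C(=O)NH2) but the nitrogen is NX3, not NX1.
(D) contains a nitrile (-C#N), which satisfies every atom and bond constraint.
So the answer is (D).

D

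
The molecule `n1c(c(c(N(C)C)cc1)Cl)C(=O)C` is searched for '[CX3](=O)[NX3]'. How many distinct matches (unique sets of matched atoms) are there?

[CX3](=O)[NX3] is the SMARTS for an amide: a carbonyl carbon bonded to a trivalent nitrogen.
No fragment in the molecule satisfies every constraint, giving 0 matches.

0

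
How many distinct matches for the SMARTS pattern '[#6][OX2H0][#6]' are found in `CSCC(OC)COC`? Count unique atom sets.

2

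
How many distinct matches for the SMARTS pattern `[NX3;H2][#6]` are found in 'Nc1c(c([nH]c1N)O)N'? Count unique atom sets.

3

[NX3;H2][#6] is the SMARTS for a primary amine: a trivalent nitrogen with two H attached to carbon.
The molecule carries 3 separate instances of a primary amino group (-NH2) meeting every constraint; each maps to a distinct set of atoms, giving 3 matches.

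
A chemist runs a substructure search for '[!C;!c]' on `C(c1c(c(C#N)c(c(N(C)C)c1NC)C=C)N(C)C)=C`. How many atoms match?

4

The query [!C;!c] means: neither aliphatic nor aromatic carbon — same as [!#6].
Check the 20 heavy atoms by environment: 6× c (aromatic) → no; 10× C → no; 4× N → match.
That gives 4 matching atoms.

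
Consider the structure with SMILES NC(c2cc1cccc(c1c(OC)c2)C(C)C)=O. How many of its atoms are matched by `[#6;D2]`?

The query [#6;D2] means: any carbon bonded to exactly two heavy atoms.
Check the 18 heavy atoms by environment: 5× c (aromatic, D3) → no; 5× c (aromatic, D2) → match; 1× O (D2) → no; 3× C (D1) → no; 2× C (D3) → no; 1× O (D1) → no; 1× N (D1) → no.
That gives 5 matching atoms.

5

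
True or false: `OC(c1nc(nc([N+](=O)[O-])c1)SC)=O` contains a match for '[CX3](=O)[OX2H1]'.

The pattern [CX3](=O)[OX2H1] describes an sp2 carbon double-bonded to O and single-bonded to an -OH oxygen — a carboxylic acid.
The molecule carries a carboxylic acid group (-C(=O)OH), whose atoms satisfy every constraint of the query, so the pattern matches.

True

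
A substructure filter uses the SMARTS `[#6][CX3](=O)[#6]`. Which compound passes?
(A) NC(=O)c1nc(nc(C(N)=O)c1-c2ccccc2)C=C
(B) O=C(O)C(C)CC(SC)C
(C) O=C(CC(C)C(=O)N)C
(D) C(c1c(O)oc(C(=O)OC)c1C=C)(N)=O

C

[#6][CX3](=O)[#6] describes a carbonyl carbon (no H) flanked by two carbons (a ketone).
(A) has a primary amide (-C(=O)NH2) but one neighbour of the carbonyl carbon is N, not C.
(B) has a carboxylic acid group (-C(=O)OH) but one neighbour of the carbonyl carbon is O, not C.
(C) contains an acetyl/ketone group (-C(=O)CH3), which satisfies every atom and bond constraint.
(D) has a methyl-ester group (-C(=O)OCH3) but one neighbour of the carbonyl carbon is O, not C.
So the answer is (C).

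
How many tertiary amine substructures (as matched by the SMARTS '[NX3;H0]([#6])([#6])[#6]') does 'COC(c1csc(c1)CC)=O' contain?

0

[NX3;H0]([#6])([#6])[#6] is the SMARTS for a tertiary amine: a trivalent nitrogen with no H, bonded to three carbons.
No fragment in the molecule satisfies every constraint, giving 0 matches.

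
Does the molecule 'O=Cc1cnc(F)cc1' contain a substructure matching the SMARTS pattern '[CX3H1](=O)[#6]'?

The pattern [CX3H1](=O)[#6] describes an sp2 carbon with one H, double-bonded to O and single-bonded to carbon — an aldehyde.
The molecule carries an aldehyde (-CHO), whose atoms satisfy every constraint of the query, so the pattern matches.

Yes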